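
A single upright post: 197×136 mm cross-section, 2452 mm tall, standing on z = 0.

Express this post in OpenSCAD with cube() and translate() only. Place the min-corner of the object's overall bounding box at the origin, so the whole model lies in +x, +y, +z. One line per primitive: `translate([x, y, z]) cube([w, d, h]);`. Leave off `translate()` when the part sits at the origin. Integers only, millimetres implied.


cube([197, 136, 2452]);


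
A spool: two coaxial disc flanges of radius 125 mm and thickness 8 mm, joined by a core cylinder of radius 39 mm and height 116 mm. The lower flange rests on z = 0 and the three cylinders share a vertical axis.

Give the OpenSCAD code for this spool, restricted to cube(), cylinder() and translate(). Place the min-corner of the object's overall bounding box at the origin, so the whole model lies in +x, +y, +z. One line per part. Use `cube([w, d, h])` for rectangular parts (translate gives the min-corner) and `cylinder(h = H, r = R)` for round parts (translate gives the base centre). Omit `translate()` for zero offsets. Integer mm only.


translate([125, 125, 0]) cylinder(h = 8, r = 125);
translate([125, 125, 8]) cylinder(h = 116, r = 39);
translate([125, 125, 124]) cylinder(h = 8, r = 125);


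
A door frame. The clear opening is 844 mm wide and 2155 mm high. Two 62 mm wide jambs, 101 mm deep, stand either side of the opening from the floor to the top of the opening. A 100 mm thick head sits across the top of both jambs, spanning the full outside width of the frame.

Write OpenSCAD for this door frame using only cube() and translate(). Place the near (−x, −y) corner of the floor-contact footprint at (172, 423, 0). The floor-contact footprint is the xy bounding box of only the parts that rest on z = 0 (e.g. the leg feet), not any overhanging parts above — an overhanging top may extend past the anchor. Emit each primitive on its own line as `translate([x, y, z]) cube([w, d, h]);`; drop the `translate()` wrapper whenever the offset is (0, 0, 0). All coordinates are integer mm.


translate([172, 423, 0]) cube([62, 101, 2155]);
translate([1078, 423, 0]) cube([62, 101, 2155]);
translate([172, 423, 2155]) cube([968, 101, 100]);


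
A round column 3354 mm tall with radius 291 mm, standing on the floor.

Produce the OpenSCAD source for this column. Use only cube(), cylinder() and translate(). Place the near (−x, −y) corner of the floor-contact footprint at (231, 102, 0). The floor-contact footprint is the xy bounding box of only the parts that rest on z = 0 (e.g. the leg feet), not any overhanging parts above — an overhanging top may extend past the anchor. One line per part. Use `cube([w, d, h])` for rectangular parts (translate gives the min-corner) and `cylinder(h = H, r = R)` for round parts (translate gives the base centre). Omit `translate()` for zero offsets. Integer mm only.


translate([522, 393, 0]) cylinder(h = 3354, r = 291);


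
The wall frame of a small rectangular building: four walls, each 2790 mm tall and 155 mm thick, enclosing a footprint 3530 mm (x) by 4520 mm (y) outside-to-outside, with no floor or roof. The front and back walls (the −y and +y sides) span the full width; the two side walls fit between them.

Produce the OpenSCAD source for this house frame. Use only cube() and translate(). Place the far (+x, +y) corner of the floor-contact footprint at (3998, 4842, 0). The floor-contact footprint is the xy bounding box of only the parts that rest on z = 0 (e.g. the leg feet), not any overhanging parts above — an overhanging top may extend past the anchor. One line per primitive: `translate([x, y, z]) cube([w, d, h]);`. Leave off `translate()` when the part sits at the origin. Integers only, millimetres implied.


translate([468, 322, 0]) cube([3530, 155, 2790]);
translate([468, 4687, 0]) cube([3530, 155, 2790]);
translate([468, 477, 0]) cube([155, 4210, 2790]);
translate([3843, 477, 0]) cube([155, 4210, 2790]);


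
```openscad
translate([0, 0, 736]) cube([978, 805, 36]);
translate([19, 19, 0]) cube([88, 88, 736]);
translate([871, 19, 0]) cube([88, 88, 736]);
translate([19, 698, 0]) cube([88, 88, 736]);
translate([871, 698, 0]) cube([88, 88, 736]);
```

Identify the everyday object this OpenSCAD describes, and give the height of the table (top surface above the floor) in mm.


A table. The table height is 772 mm.

A 978×805×36 slab sits at z = 736 on four 88 mm square posts — a table. The top surface is at 736 + 36 = 772 mm.


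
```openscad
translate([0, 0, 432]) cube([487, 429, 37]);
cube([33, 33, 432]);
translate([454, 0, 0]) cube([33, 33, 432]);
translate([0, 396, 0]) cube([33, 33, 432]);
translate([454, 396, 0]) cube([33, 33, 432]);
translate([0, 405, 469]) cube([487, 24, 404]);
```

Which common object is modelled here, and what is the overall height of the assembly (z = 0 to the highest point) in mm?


A chair. The overall height is 873 mm.

A slab on four corner posts with a tall panel at the back — a chair. The seat slab sits at z = 432 with thickness 37, and the 404 mm backrest starts at the seat top, so the overall height is 432 + 37 + 404 = 873 mm.


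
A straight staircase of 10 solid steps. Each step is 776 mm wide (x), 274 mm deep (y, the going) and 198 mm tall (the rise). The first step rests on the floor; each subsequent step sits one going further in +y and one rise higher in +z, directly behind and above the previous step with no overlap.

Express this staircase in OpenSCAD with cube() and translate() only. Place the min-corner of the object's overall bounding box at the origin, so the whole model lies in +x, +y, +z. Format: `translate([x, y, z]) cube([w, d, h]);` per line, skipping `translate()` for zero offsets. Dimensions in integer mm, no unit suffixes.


cube([776, 274, 198]);
translate([0, 274, 198]) cube([776, 274, 198]);
translate([0, 548, 396]) cube([776, 274, 198]);
translate([0, 822, 594]) cube([776, 274, 198]);
translate([0, 1096, 792]) cube([776, 274, 198]);
translate([0, 1370, 990]) cube([776, 274, 198]);
translate([0, 1644, 1188]) cube([776, 274, 198]);
translate([0, 1918, 1386]) cube([776, 274, 198]);
translate([0, 2192, 1584]) cube([776, 274, 198]);
translate([0, 2466, 1782]) cube([776, 274, 198]);


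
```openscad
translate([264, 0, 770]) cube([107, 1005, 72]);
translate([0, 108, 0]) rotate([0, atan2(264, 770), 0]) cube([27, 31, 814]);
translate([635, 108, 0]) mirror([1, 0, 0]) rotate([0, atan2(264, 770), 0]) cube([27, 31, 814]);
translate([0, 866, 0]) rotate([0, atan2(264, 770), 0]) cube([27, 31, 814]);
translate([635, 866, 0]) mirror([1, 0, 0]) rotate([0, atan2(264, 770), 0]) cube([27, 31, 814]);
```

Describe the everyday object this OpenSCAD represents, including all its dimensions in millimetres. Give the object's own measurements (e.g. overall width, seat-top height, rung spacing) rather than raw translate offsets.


A sawhorse. A 107×1005×72 mm beam (x, y, z) sits on two A-frame leg pairs. Each pair is two raked legs of 27×31 mm section (31 mm along y) splaying symmetrically in x. Each leg rises 770 mm vertically over 264 mm of horizontal reach and is 814 mm long along its own axis. Every leg's outer bottom edge rests on the floor and its outer top edge meets a bottom edge of the beam — the left legs (tilting toward +x) meet the beam's −x bottom edge, the right legs (their mirror images, tilting toward −x) meet its +x bottom edge — so the leg tops tuck under the beam, the beam's underside is 770 mm above the floor, and the feet are 635 mm apart outside-to-outside with the beam centred between them. The two leg pairs are set in 108 mm from either end of the beam.


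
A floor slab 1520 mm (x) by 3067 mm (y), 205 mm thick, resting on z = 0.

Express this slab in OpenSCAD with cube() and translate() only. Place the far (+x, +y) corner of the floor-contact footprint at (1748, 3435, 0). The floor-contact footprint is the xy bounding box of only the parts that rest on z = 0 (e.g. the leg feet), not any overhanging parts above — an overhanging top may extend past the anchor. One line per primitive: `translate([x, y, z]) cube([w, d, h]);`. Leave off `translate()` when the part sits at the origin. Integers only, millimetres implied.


translate([228, 368, 0]) cube([1520, 3067, 205]);


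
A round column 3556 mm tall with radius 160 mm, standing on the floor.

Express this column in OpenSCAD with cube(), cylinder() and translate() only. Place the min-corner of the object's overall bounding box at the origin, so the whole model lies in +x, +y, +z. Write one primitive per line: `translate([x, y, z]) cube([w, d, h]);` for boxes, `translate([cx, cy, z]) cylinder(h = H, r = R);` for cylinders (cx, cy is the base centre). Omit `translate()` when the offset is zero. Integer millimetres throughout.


translate([160, 160, 0]) cylinder(h = 3556, r = 160);


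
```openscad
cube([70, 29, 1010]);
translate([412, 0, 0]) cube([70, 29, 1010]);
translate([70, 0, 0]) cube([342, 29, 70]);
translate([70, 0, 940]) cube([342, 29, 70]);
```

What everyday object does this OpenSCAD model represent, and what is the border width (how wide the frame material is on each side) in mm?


A picture frame. The border width is 70 mm.

Four thin pieces enclosing a rectangular opening — a picture frame. The two full-height stiles are 1010 mm tall; the top rail sits at z = 940 and is 70 mm tall, so the border above the opening is 1010 − 940 = 70 mm, matching the stile x-width.


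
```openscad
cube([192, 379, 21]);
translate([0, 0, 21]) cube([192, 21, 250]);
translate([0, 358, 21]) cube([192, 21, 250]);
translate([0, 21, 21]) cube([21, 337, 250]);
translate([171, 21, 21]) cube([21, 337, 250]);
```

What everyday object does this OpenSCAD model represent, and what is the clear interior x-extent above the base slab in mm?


An open box. The internal width is 150 mm.

A 192×379 base slab with four walls standing on it — an open box. The base is 192 mm wide and the walls are 21 mm thick, so the internal width is 192 − 2 × 21 = 150 mm.


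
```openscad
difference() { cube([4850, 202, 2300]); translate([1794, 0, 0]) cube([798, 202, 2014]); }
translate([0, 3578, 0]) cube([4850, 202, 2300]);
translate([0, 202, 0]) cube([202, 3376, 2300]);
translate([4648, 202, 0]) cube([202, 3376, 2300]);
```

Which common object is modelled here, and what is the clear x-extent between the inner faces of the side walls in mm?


A single room. The interior width is 4446 mm.

Four walls enclosing a rectangle with a door in the front wall — a room. Outside width 4850 minus two 202 mm walls gives 4446 mm.


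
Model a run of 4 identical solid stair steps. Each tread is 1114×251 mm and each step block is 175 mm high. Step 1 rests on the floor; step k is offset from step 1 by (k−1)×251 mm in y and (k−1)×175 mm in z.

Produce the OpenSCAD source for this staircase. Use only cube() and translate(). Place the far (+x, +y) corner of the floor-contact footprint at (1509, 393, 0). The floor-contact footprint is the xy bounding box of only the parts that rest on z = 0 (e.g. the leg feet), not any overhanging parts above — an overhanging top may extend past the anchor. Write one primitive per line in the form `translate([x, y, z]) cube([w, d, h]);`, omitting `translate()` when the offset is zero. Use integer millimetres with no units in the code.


translate([395, 142, 0]) cube([1114, 251, 175]);
translate([395, 393, 175]) cube([1114, 251, 175]);
translate([395, 644, 350]) cube([1114, 251, 175]);
translate([395, 895, 525]) cube([1114, 251, 175]);


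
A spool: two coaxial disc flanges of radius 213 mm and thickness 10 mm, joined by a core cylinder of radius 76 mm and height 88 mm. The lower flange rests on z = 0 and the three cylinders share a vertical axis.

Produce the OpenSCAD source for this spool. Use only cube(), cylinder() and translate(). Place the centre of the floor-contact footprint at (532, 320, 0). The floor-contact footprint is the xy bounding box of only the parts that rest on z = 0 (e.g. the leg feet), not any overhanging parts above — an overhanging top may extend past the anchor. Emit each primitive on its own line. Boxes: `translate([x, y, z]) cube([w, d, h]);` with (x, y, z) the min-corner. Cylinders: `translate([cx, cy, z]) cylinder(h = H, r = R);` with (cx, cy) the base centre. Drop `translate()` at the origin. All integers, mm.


translate([532, 320, 0]) cylinder(h = 10, r = 213);
translate([532, 320, 10]) cylinder(h = 88, r = 76);
translate([532, 320, 98]) cylinder(h = 10, r = 213);


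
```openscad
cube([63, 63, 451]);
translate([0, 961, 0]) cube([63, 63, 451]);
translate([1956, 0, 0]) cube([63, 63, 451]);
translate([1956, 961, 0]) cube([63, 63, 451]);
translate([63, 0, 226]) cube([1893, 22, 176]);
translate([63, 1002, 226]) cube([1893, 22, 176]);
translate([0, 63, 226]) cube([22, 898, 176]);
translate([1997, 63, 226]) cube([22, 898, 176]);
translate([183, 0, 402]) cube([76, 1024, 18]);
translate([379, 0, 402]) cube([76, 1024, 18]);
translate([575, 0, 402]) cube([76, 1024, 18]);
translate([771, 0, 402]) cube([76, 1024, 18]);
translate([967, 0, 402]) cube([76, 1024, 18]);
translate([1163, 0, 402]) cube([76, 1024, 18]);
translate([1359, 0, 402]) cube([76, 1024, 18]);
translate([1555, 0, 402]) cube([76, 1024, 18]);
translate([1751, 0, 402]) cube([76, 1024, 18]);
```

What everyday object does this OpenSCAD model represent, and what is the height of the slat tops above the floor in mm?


A bed frame. The slat-top height is 420 mm.

Four posts, four rails, and a row of slats — a bed frame. Slats sit on the rails at z = 226 + 176 = 402; with slat thickness 18, the top is 420 mm.


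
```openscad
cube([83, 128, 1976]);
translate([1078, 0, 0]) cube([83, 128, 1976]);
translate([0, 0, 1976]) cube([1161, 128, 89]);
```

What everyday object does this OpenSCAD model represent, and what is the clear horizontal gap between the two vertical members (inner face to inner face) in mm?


A door frame. The clear opening width is 995 mm.

Two 1976 mm tall posts with a header on top — a door frame. The left jamb is 83 mm wide at x = 0; the right jamb starts at x = 1078. The clear opening is 1078 − 83 = 995 mm.


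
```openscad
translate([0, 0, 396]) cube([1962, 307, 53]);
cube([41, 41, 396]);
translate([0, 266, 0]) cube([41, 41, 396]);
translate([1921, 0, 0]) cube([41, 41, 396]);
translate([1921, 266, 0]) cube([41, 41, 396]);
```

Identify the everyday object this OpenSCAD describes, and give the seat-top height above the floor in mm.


A bench. The seat-top height is 449 mm.

A long slab on four corner posts — a bench. The slab sits at z = 396 with thickness 53, so the top is 396 + 53 = 449 mm.


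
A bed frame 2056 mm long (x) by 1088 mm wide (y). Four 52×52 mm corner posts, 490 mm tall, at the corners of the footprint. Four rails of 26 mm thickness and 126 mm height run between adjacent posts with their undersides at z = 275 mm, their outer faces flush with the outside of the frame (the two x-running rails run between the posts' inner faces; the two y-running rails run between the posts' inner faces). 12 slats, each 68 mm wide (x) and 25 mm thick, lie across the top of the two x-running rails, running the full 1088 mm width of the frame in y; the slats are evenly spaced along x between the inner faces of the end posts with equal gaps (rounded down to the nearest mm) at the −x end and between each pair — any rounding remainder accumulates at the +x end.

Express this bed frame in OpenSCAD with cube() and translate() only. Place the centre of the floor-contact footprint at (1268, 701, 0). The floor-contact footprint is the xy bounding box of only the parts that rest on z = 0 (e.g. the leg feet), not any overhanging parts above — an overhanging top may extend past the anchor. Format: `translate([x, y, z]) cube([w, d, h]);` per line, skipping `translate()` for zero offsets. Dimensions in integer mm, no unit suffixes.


// slat z = rail_z + rail_h = 275 + 126 = 401
// slat gap = ⌊(1952 − 12·68) / 13⌋ = 87
translate([240, 157, 0]) cube([52, 52, 490]);
translate([240, 1193, 0]) cube([52, 52, 490]);
translate([2244, 157, 0]) cube([52, 52, 490]);
translate([2244, 1193, 0]) cube([52, 52, 490]);
translate([292, 157, 275]) cube([1952, 26, 126]);
translate([292, 1219, 275]) cube([1952, 26, 126]);
translate([240, 209, 275]) cube([26, 984, 126]);
translate([2270, 209, 275]) cube([26, 984, 126]);
translate([379, 157, 401]) cube([68, 1088, 25]);
translate([534, 157, 401]) cube([68, 1088, 25]);
translate([689, 157, 401]) cube([68, 1088, 25]);
translate([844, 157, 401]) cube([68, 1088, 25]);
translate([999, 157, 401]) cube([68, 1088, 25]);
translate([1154, 157, 401]) cube([68, 1088, 25]);
translate([1309, 157, 401]) cube([68, 1088, 25]);
translate([1464, 157, 401]) cube([68, 1088, 25]);
translate([1619, 157, 401]) cube([68, 1088, 25]);
translate([1774, 157, 401]) cube([68, 1088, 25]);
translate([1929, 157, 401]) cube([68, 1088, 25]);
translate([2084, 157, 401]) cube([68, 1088, 25]);


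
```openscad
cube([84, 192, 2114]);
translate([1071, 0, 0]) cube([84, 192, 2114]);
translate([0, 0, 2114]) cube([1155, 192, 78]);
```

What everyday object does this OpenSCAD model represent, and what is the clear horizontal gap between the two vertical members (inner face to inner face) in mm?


A door frame. The clear opening width is 987 mm.

Two 2114 mm tall posts with a header on top — a door frame. The left jamb is 84 mm wide at x = 0; the right jamb starts at x = 1071. The clear opening is 1071 − 84 = 987 mm.


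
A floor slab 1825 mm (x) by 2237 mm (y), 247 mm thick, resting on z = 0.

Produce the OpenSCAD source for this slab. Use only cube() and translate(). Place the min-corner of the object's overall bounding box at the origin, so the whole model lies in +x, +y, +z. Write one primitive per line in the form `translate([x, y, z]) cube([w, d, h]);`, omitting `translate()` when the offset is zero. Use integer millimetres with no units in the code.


cube([1825, 2237, 247]);


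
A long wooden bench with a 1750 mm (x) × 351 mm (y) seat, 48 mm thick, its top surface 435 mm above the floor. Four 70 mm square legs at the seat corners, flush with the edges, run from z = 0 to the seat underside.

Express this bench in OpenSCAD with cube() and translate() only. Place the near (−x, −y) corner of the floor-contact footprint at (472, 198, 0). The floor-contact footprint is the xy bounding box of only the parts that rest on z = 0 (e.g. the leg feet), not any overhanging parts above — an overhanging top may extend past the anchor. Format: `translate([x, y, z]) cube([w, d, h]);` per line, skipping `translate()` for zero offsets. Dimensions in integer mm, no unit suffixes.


translate([472, 198, 387]) cube([1750, 351, 48]);
translate([472, 198, 0]) cube([70, 70, 387]);
translate([472, 479, 0]) cube([70, 70, 387]);
translate([2152, 198, 0]) cube([70, 70, 387]);
translate([2152, 479, 0]) cube([70, 70, 387]);


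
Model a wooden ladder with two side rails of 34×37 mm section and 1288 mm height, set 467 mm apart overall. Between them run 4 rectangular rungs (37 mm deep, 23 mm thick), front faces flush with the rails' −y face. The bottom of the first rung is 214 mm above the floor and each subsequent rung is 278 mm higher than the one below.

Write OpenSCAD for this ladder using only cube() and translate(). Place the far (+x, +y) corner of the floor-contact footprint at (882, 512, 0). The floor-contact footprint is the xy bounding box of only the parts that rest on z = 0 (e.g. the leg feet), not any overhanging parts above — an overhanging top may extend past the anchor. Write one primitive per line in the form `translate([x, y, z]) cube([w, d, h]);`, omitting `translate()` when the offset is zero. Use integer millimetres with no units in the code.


translate([415, 475, 0]) cube([34, 37, 1288]);
translate([848, 475, 0]) cube([34, 37, 1288]);
translate([449, 475, 214]) cube([399, 37, 23]);
translate([449, 475, 492]) cube([399, 37, 23]);
translate([449, 475, 770]) cube([399, 37, 23]);
translate([449, 475, 1048]) cube([399, 37, 23]);


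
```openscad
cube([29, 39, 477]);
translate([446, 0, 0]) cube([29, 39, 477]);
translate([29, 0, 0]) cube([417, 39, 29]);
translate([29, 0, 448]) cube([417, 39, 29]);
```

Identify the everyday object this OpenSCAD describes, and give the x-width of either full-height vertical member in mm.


A picture frame. The border width is 29 mm.

Four thin pieces enclosing a rectangular opening — a picture frame. The two full-height stiles are 477 mm tall; the top rail sits at z = 448 and is 29 mm tall, so the border above the opening is 477 − 448 = 29 mm, matching the stile x-width.


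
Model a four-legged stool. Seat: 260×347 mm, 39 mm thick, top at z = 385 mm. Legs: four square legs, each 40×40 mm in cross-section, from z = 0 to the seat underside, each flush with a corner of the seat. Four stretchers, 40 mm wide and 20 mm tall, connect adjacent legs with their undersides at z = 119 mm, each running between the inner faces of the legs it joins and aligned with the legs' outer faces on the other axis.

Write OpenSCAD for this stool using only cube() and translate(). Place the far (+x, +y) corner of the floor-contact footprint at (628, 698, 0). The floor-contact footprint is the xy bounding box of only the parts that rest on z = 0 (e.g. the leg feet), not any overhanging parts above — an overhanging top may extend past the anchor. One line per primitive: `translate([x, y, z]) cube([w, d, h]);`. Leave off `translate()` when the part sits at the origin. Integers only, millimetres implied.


translate([368, 351, 346]) cube([260, 347, 39]);
translate([368, 351, 0]) cube([40, 40, 346]);
translate([588, 351, 0]) cube([40, 40, 346]);
translate([368, 658, 0]) cube([40, 40, 346]);
translate([588, 658, 0]) cube([40, 40, 346]);
translate([408, 351, 119]) cube([180, 40, 20]);
translate([408, 658, 119]) cube([180, 40, 20]);
translate([368, 391, 119]) cube([40, 267, 20]);
translate([588, 391, 119]) cube([40, 267, 20]);


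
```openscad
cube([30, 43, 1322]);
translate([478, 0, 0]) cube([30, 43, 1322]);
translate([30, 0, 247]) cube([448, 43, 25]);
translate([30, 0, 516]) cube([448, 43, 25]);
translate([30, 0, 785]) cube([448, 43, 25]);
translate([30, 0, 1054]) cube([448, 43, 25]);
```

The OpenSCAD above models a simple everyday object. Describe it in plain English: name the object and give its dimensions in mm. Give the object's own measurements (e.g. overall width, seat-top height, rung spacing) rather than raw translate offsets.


A straight ladder. Two 30×43 mm vertical rails, 1322 mm tall, stand 508 mm apart (outside-to-outside) with their front faces coplanar on the −y side. 4 rungs, each 43 mm deep and 25 mm tall, span between the inner faces of the rails, front faces flush with the rails. The lowest rung's underside is at z = 247 mm and rungs are spaced 269 mm apart (underside to underside).


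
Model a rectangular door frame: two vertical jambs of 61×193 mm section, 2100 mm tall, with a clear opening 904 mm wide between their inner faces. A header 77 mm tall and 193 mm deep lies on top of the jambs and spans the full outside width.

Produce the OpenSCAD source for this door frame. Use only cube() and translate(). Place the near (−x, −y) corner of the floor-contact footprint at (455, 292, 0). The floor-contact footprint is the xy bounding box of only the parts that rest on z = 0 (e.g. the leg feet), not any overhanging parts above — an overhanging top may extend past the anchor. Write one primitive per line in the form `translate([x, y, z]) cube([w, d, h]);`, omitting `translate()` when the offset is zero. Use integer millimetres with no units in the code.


translate([455, 292, 0]) cube([61, 193, 2100]);
translate([1420, 292, 0]) cube([61, 193, 2100]);
translate([455, 292, 2100]) cube([1026, 193, 77]);


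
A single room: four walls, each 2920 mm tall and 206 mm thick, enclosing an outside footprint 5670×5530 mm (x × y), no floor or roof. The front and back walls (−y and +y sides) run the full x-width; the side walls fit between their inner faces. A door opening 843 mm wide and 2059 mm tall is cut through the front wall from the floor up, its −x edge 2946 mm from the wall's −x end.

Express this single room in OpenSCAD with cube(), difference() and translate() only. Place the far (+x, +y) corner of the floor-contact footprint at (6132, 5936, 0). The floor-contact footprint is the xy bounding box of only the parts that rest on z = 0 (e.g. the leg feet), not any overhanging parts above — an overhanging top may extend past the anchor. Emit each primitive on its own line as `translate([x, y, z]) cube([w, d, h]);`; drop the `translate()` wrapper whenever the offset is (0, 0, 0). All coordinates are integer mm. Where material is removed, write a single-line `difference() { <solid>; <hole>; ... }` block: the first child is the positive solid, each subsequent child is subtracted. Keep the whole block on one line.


difference() { translate([462, 406, 0]) cube([5670, 206, 2920]); translate([3408, 406, 0]) cube([843, 206, 2059]); }
translate([462, 5730, 0]) cube([5670, 206, 2920]);
translate([462, 612, 0]) cube([206, 5118, 2920]);
translate([5926, 612, 0]) cube([206, 5118, 2920]);


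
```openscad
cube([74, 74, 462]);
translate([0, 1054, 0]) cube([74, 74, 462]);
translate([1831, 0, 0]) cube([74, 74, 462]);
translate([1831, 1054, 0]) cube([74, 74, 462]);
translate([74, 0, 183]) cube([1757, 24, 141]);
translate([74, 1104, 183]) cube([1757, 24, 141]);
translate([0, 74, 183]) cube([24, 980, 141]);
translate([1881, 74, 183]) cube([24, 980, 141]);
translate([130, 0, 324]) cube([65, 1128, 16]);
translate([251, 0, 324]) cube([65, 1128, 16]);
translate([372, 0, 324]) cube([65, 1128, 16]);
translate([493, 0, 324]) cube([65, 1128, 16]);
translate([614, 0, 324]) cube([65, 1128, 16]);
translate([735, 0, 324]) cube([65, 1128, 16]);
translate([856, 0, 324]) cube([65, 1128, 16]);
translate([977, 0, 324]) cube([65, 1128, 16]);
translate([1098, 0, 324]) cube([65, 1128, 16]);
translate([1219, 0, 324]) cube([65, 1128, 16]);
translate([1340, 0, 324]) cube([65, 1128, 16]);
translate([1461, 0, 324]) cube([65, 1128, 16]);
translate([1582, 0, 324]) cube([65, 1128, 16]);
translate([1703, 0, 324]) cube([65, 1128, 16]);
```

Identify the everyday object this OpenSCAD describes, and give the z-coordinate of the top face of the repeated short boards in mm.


A bed frame. The slat-top height is 340 mm.

Four posts, four rails, and a row of slats — a bed frame. Slats sit on the rails at z = 183 + 141 = 324; with slat thickness 16, the top is 340 mm.


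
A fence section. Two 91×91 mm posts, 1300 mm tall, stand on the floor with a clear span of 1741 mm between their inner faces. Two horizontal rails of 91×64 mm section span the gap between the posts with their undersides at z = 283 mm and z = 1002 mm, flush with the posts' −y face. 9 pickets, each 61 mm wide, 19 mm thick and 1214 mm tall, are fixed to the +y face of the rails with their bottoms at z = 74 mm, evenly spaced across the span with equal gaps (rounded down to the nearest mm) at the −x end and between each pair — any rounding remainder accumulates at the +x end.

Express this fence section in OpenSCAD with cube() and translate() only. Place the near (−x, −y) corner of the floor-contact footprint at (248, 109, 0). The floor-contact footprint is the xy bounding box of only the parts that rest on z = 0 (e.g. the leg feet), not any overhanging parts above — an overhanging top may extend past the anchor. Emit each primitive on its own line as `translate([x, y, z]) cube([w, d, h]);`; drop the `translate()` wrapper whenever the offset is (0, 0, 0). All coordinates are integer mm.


translate([248, 109, 0]) cube([91, 91, 1300]);
translate([2080, 109, 0]) cube([91, 91, 1300]);
translate([339, 109, 283]) cube([1741, 91, 64]);
translate([339, 109, 1002]) cube([1741, 91, 64]);
translate([458, 200, 74]) cube([61, 19, 1214]);
translate([638, 200, 74]) cube([61, 19, 1214]);
translate([818, 200, 74]) cube([61, 19, 1214]);
translate([998, 200, 74]) cube([61, 19, 1214]);
translate([1178, 200, 74]) cube([61, 19, 1214]);
translate([1358, 200, 74]) cube([61, 19, 1214]);
translate([1538, 200, 74]) cube([61, 19, 1214]);
translate([1718, 200, 74]) cube([61, 19, 1214]);
translate([1898, 200, 74]) cube([61, 19, 1214]);


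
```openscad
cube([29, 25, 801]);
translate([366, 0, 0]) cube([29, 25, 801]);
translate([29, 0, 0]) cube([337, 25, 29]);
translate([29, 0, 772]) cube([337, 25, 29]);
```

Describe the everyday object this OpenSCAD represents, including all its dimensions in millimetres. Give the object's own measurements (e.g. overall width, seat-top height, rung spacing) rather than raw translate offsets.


A rectangular picture frame lying in the x–z plane (depth along y). The opening is 337 mm wide (x) by 743 mm tall (z), surrounded by a border 29 mm wide on all four sides. The frame is 25 mm deep and is made of two full-height vertical stiles with two horizontal rails fitted between them.


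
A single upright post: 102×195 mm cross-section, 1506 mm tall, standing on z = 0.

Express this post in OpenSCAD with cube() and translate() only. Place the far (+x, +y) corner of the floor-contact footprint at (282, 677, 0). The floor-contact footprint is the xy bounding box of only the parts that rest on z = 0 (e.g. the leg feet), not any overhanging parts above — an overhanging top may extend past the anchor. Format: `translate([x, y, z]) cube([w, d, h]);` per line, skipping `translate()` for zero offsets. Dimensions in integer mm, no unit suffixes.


translate([180, 482, 0]) cube([102, 195, 1506]);


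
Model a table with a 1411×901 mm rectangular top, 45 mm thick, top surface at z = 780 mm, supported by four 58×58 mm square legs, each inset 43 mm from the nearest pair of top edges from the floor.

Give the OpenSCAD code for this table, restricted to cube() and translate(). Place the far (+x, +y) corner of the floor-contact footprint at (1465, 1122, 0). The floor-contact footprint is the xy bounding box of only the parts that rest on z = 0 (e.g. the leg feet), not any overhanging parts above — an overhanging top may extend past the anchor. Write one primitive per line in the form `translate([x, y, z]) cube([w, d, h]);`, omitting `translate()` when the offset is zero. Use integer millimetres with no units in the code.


translate([97, 264, 735]) cube([1411, 901, 45]);
translate([140, 307, 0]) cube([58, 58, 735]);
translate([1407, 307, 0]) cube([58, 58, 735]);
translate([140, 1064, 0]) cube([58, 58, 735]);
translate([1407, 1064, 0]) cube([58, 58, 735]);


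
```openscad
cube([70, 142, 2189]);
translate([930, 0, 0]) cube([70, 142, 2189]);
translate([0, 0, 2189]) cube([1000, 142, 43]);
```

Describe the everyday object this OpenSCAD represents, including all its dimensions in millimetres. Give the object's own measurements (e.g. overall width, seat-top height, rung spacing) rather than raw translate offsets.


A door frame. The clear opening is 860 mm wide and 2189 mm high. Two 70 mm wide jambs, 142 mm deep, stand either side of the opening from the floor to the top of the opening. A 43 mm thick head sits across the top of both jambs, spanning the full outside width of the frame.


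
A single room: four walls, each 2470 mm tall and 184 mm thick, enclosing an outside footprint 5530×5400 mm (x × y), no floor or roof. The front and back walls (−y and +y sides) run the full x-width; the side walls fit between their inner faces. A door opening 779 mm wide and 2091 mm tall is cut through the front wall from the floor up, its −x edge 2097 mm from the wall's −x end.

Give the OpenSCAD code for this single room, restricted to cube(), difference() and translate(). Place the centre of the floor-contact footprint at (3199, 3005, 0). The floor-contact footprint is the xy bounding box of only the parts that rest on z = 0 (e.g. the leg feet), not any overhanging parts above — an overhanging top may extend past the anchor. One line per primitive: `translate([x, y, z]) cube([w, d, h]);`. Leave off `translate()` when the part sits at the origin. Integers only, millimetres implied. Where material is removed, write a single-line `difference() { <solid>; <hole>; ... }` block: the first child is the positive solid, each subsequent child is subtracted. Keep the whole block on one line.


difference() { translate([434, 305, 0]) cube([5530, 184, 2470]); translate([2531, 305, 0]) cube([779, 184, 2091]); }
translate([434, 5521, 0]) cube([5530, 184, 2470]);
translate([434, 489, 0]) cube([184, 5032, 2470]);
translate([5780, 489, 0]) cube([184, 5032, 2470]);


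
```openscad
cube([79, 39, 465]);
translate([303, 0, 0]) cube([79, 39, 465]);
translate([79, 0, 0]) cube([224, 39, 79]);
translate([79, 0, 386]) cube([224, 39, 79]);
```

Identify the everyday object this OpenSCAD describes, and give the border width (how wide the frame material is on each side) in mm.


A picture frame. The border width is 79 mm.

Four thin pieces enclosing a rectangular opening — a picture frame. The two full-height stiles are 465 mm tall; the top rail sits at z = 386 and is 79 mm tall, so the border above the opening is 465 − 386 = 79 mm, matching the stile x-width.


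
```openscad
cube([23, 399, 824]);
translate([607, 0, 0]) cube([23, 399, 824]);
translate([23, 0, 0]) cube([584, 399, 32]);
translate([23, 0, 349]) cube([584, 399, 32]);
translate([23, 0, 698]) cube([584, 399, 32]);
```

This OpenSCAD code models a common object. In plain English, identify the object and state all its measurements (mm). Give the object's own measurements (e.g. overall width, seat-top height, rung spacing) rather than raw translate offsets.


An open bookshelf. Two side panels, each 23 mm thick, 399 mm deep and 824 mm tall, stand 630 mm apart (outside-to-outside). Between them sit 3 shelves, each 32 mm thick and 399 mm deep, spanning the full gap between the sides. The bottom shelf rests on the floor (its underside at z = 0) and the clear gap between one shelf's top and the next shelf's underside is 317 mm.


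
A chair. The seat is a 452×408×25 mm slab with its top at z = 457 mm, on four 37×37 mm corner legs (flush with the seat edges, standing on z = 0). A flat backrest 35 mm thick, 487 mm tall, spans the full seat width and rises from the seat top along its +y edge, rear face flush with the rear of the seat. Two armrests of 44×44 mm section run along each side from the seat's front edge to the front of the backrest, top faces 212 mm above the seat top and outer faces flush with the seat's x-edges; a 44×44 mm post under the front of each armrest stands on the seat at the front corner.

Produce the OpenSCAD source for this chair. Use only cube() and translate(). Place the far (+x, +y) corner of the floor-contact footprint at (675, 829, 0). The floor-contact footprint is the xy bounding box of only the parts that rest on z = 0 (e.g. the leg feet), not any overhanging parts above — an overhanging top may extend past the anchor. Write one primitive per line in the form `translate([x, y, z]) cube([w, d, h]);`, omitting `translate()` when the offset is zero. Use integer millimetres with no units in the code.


// leg_h = 457 - 25 = 432
// arm post h = 212 - 44 = 168
translate([223, 421, 432]) cube([452, 408, 25]);
translate([223, 421, 0]) cube([37, 37, 432]);
translate([638, 421, 0]) cube([37, 37, 432]);
translate([223, 792, 0]) cube([37, 37, 432]);
translate([638, 792, 0]) cube([37, 37, 432]);
translate([223, 794, 457]) cube([452, 35, 487]);
translate([223, 421, 625]) cube([44, 373, 44]);
translate([631, 421, 625]) cube([44, 373, 44]);
translate([223, 421, 457]) cube([44, 44, 168]);
translate([631, 421, 457]) cube([44, 44, 168]);


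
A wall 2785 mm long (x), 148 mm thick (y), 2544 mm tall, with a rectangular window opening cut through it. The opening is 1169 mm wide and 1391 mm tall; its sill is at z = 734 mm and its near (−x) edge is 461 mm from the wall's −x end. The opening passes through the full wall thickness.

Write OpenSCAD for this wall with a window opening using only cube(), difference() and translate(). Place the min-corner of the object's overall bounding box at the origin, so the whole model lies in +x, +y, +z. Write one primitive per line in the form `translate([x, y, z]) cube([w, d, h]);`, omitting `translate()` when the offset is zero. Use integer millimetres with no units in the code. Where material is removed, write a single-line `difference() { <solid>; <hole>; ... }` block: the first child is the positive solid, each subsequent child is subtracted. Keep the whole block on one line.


difference() { cube([2785, 148, 2544]); translate([461, 0, 734]) cube([1169, 148, 1391]); }


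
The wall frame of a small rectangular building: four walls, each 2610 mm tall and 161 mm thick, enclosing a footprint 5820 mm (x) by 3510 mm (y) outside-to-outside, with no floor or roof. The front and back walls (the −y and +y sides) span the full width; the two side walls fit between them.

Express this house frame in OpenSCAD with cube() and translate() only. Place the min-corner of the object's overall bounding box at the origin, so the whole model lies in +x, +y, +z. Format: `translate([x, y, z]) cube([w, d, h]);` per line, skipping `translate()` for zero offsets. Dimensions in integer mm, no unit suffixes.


cube([5820, 161, 2610]);
translate([0, 3349, 0]) cube([5820, 161, 2610]);
translate([0, 161, 0]) cube([161, 3188, 2610]);
translate([5659, 161, 0]) cube([161, 3188, 2610]);


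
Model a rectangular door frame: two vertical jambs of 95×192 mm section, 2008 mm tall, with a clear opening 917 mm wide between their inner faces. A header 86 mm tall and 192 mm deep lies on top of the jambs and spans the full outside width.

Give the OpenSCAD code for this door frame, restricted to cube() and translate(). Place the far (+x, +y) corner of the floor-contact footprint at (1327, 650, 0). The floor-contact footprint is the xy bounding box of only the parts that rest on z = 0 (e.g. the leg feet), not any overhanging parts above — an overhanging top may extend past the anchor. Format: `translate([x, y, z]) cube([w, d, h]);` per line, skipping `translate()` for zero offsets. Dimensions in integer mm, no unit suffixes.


translate([220, 458, 0]) cube([95, 192, 2008]);
translate([1232, 458, 0]) cube([95, 192, 2008]);
translate([220, 458, 2008]) cube([1107, 192, 86]);


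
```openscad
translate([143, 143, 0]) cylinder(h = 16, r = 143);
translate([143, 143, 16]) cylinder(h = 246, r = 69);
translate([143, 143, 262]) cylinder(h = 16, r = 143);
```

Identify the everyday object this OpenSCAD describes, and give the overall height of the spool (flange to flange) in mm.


A spool. The overall height is 278 mm.

Three coaxial cylinders, large–small–large — a spool. Two 16 mm flanges and a 246 mm core give 16 + 246 + 16 = 278 mm.


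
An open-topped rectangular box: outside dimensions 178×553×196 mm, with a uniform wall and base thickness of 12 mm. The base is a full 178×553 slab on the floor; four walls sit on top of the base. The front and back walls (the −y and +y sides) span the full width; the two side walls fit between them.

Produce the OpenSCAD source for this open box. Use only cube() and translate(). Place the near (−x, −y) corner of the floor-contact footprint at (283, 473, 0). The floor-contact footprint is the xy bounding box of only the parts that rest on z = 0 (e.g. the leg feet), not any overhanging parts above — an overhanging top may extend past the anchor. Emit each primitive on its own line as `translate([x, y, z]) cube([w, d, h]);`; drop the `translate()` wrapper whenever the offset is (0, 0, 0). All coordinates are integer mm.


translate([283, 473, 0]) cube([178, 553, 12]);
translate([283, 473, 12]) cube([178, 12, 184]);
translate([283, 1014, 12]) cube([178, 12, 184]);
translate([283, 485, 12]) cube([12, 529, 184]);
translate([449, 485, 12]) cube([12, 529, 184]);


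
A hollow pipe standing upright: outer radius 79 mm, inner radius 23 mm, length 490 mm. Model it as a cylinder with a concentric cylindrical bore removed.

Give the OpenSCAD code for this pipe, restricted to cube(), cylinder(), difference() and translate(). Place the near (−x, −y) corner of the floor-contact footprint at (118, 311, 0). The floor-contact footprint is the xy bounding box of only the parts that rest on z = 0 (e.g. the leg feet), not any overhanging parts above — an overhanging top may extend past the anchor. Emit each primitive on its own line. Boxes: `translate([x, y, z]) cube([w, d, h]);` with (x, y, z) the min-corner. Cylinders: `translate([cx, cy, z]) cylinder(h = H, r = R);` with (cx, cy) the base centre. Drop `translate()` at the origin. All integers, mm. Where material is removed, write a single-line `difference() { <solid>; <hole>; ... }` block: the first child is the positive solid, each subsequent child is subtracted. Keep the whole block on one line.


difference() { translate([197, 390, 0]) cylinder(h = 490, r = 79); translate([197, 390, 0]) cylinder(h = 490, r = 23); }
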